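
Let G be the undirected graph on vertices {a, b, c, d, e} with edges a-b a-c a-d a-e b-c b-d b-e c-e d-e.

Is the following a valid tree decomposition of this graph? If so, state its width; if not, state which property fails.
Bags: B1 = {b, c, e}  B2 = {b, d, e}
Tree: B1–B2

A tree decomposition must satisfy three properties: every vertex lies in some bag; for every edge, both endpoints lie together in some bag; and for every vertex, the bags containing it form a connected subtree. Here vertex a appears in no bag, so the decomposition is invalid.

No — vertex a appears in no bag.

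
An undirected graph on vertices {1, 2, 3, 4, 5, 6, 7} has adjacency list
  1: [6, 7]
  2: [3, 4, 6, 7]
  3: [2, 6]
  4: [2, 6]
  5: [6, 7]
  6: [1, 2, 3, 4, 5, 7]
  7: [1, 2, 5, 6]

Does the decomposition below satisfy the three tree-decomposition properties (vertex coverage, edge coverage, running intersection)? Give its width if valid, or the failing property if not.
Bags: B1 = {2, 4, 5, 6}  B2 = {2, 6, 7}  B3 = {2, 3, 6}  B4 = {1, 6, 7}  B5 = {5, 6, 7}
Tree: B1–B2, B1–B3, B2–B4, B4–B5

A tree decomposition must satisfy three properties: every vertex lies in some bag; for every edge, both endpoints lie together in some bag; and for every vertex, the bags containing it form a connected subtree. Here bags containing vertex 5 are not connected in the tree, so the decomposition is invalid.

No — bags containing vertex 5 are not connected in the tree.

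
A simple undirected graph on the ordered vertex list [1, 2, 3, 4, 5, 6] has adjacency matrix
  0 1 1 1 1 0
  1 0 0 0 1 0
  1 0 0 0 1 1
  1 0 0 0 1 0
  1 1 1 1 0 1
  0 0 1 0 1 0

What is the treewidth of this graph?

A width-2 tree decomposition is:
Bags: B1 = {1, 2, 5}  B2 = {1, 3, 5}  B3 = {1, 4, 5}  B4 = {3, 5, 6}
Tree: B1–B2, B1–B3, B2–B4
The largest bag has 3 vertices, giving width 2; this decomposition certifies tw(G) ≤ 2. On the other hand G contains the 3-clique {1, 2, 5}. A clique must lie in a single bag of any decomposition, so no decomposition can have width below 2. Combining the bounds, tw(G) = 2.

2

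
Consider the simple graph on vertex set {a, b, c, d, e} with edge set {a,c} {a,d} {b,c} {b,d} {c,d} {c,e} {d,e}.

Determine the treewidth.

2

A width-2 tree decomposition is:
Bags: B1 = {b, c, d}  B2 = {c, d, e}  B3 = {a, c, d}
Tree: B1–B2, B2–B3
Each bag holds 3 vertices, so the decomposition has width 2, which upper-bounds the treewidth. For the lower bound, the 3 vertices {c, d, e} are pairwise adjacent, and any tree decomposition puts a clique entirely inside one bag — forcing width ≥ 2. Combining the bounds, tw(G) = 2.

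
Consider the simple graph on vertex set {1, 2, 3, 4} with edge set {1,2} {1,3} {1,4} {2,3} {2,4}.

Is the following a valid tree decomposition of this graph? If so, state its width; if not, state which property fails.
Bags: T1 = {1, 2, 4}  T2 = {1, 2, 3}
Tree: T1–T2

Yes; width 2.

Vertex coverage: the bags together contain {1, 2, 3, 4}, the full vertex set. Edge coverage: each edge of G has both endpoints in at least one bag. Running intersection: for every vertex, the bags containing it form a connected subtree. All three properties hold, so this is a valid tree decomposition of width max|bag| − 1 = 2, and hence tw(G) ≤ 2.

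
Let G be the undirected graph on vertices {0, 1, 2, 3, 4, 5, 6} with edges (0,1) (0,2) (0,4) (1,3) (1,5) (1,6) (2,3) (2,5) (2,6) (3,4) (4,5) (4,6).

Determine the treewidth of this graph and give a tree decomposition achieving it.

Every bag has size at most 4, so the width is 4 − 1 = 3 and tw(G) ≤ 3. For the lower bound: the 4 vertex sets {1,5}, {2,3}, {4}, {0} are disjoint, each induces a connected subgraph, and every pair is joined by at least one edge of G. Contracting each set to a single vertex therefore yields K_{4} as a minor, and since treewidth is minor-monotone, tw(G) ≥ tw(K_{4}) = 3. Hence tw(G) = 3 exactly.

Treewidth 3.
One optimal decomposition is:
Bags: B1 = {1, 2, 4, 5}  B2 = {1, 2, 3, 4}  B3 = {0, 1, 2, 4}  B4 = {1, 2, 4, 6}
Tree: B1–B2, B2–B3, B3–B4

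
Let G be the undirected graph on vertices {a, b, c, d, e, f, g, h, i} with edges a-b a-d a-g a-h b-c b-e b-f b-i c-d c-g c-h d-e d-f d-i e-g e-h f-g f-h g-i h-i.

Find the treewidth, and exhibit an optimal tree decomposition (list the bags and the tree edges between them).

The largest bag has 5 vertices, giving width 4; this decomposition certifies tw(G) ≤ 4. For the lower bound: the 5 vertex sets {c,g}, {d,e}, {h,i}, {b}, {f} are disjoint, each induces a connected subgraph, and every pair is joined by at least one edge of G. Contracting each set to a single vertex therefore yields K_{5} as a minor, and since treewidth is minor-monotone, tw(G) ≥ tw(K_{5}) = 4. Combining the bounds, tw(G) = 4.

Treewidth 4.
Bags: B1 = {b, c, d, g, h}  B2 = {b, d, e, g, h}  B3 = {b, d, g, h, i}  B4 = {b, d, f, g, h}  B5 = {a, b, d, g, h}
Tree: B1–B2, B2–B3, B3–B4, B4–B5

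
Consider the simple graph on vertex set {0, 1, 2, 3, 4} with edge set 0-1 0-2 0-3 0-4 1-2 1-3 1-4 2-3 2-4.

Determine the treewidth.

3

A width-3 tree decomposition is:
Bags: B1 = {0, 1, 2, 4}  B2 = {0, 1, 2, 3}
Tree: B1–B2
Every bag has size at most 4, so the width is 4 − 1 = 3 and tw(G) ≤ 3. On the other hand G contains the 4-clique {0, 1, 2, 3}. A clique must lie in a single bag of any decomposition, so no decomposition can have width below 3. The upper and lower bounds meet at 3, so that is the treewidth.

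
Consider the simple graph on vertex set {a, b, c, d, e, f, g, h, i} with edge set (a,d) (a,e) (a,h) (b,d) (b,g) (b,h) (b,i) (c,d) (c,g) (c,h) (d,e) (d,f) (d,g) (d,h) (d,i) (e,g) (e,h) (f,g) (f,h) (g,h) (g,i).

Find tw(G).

A width-3 tree decomposition is:
Bags: B1 = {a, d, e, h}  B2 = {d, e, g, h}  B3 = {d, f, g, h}  B4 = {b, d, g, h}  B5 = {b, d, g, i}  B6 = {c, d, g, h}
Tree: B1–B2, B2–B3, B3–B4, B4–B5, B2–B6
The largest bag has 4 vertices, giving width 3; this decomposition certifies tw(G) ≤ 3. Conversely, {d, e, g, h} is a clique of size 4, and the vertices of any clique must share a bag in every tree decomposition; so some bag has ≥ 4 vertices and tw(G) ≥ 3. The upper and lower bounds meet at 3, so that is the treewidth.

3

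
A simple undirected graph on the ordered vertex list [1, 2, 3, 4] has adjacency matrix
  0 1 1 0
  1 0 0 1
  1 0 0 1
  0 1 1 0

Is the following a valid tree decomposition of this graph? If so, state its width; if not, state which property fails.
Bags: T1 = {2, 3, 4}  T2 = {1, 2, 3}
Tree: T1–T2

Yes; width 2.

Every vertex of G appears in some bag (union = {1, 2, 3, 4}); every edge is covered by a bag; and for each vertex v the set of bags containing v is connected in the bag tree. The decomposition is therefore valid. The largest bag has 3 vertices, so the width is 2.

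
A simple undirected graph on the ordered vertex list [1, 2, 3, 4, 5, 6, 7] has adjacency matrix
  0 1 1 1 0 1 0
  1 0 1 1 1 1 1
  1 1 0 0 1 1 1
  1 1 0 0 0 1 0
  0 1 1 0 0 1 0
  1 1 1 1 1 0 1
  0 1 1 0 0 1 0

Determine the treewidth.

A width-3 tree decomposition is:
Bags: B1 = {2, 3, 5, 6}  B2 = {1, 2, 3, 6}  B3 = {2, 3, 6, 7}  B4 = {1, 2, 4, 6}
Tree: B1–B2, B1–B3, B2–B4
The largest bag has 4 vertices, giving width 3; this decomposition certifies tw(G) ≤ 3. Conversely, {1, 2, 3, 6} is a clique of size 4, and the vertices of any clique must share a bag in every tree decomposition; so some bag has ≥ 4 vertices and tw(G) ≥ 3. Therefore the treewidth is 3.

3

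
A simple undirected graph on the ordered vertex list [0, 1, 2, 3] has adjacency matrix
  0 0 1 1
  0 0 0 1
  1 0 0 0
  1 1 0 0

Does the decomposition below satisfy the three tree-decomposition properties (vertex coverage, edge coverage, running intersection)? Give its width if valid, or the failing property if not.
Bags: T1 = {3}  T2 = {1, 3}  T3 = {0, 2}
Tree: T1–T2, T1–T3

A tree decomposition must satisfy three properties: every vertex lies in some bag; for every edge, both endpoints lie together in some bag; and for every vertex, the bags containing it form a connected subtree. Here edge (0,3) lies in no bag, so the decomposition is invalid.

No — edge (0,3) lies in no bag.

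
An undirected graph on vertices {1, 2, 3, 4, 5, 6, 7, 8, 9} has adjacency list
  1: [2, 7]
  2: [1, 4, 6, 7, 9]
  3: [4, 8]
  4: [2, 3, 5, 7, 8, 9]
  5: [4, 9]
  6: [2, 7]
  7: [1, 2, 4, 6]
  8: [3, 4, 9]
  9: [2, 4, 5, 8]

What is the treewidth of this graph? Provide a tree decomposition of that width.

Treewidth 2.
One such decomposition:
Bags: B1 = {2, 4, 9}  B2 = {4, 8, 9}  B3 = {2, 4, 7}  B4 = {2, 6, 7}  B5 = {1, 2, 7}  B6 = {3, 4, 8}  B7 = {4, 5, 9}
Tree: B1–B2, B1–B3, B3–B4, B3–B5, B2–B6, B2–B7

Every bag has size at most 3, so the width is 3 − 1 = 2 and tw(G) ≤ 2. For the lower bound, the 3 vertices {1, 2, 7} are pairwise adjacent, and any tree decomposition puts a clique entirely inside one bag — forcing width ≥ 2. The upper and lower bounds meet at 2, so that is the treewidth.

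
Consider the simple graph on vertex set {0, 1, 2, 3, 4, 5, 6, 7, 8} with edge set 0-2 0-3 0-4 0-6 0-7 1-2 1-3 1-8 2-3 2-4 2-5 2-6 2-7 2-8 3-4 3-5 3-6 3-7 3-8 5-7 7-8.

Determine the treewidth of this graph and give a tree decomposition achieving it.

Treewidth 3.
One such decomposition:
Bags: B1 = {0, 2, 3, 6}  B2 = {0, 2, 3, 7}  B3 = {2, 3, 7, 8}  B4 = {2, 3, 5, 7}  B5 = {1, 2, 3, 8}  B6 = {0, 2, 3, 4}
Tree: B1–B2, B2–B3, B2–B4, B3–B5, B2–B6

Every bag has size at most 4, so the width is 4 − 1 = 3 and tw(G) ≤ 3. For the lower bound, the 4 vertices {0, 2, 3, 4} are pairwise adjacent, and any tree decomposition puts a clique entirely inside one bag — forcing width ≥ 3. Combining the bounds, tw(G) = 3.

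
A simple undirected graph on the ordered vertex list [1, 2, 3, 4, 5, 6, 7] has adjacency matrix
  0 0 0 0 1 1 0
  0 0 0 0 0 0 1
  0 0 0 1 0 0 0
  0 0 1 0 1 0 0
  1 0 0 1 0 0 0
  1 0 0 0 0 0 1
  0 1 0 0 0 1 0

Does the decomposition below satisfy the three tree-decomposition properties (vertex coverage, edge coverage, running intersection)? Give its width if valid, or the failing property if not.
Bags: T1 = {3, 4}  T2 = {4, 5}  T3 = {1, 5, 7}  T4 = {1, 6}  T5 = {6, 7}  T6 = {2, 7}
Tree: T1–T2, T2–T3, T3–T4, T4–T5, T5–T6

A tree decomposition must satisfy three properties: every vertex lies in some bag; for every edge, both endpoints lie together in some bag; and for every vertex, the bags containing it form a connected subtree. Here bags containing vertex 7 are not connected in the tree, so the decomposition is invalid.

No — bags containing vertex 7 are not connected in the tree.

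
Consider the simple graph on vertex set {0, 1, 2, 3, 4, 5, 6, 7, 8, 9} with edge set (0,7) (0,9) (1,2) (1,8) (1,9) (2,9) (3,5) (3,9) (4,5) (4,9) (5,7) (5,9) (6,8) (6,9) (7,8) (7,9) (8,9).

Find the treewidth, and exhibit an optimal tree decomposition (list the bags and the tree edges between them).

The largest bag has 3 vertices, giving width 2; this decomposition certifies tw(G) ≤ 2. On the other hand G contains the 3-clique {0, 7, 9}. A clique must lie in a single bag of any decomposition, so no decomposition can have width below 2. Therefore the treewidth is 2.

Treewidth 2.
One optimal decomposition is:
Bags: B1 = {7, 8, 9}  B2 = {5, 7, 9}  B3 = {0, 7, 9}  B4 = {6, 8, 9}  B5 = {3, 5, 9}  B6 = {1, 8, 9}  B7 = {1, 2, 9}  B8 = {4, 5, 9}
Tree: B1–B2, B1–B3, B1–B4, B2–B5, B1–B6, B6–B7, B5–B8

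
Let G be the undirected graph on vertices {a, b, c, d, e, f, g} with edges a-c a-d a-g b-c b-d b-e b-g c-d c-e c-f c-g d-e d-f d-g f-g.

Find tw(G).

A width-3 tree decomposition is:
Bags: B1 = {b, c, d, g}  B2 = {a, c, d, g}  B3 = {c, d, f, g}  B4 = {b, c, d, e}
Tree: B1–B2, B2–B3, B1–B4
The largest bag has 4 vertices, giving width 3; this decomposition certifies tw(G) ≤ 3. On the other hand G contains the 4-clique {c, d, f, g}. A clique must lie in a single bag of any decomposition, so no decomposition can have width below 3. Therefore the treewidth is 3.

3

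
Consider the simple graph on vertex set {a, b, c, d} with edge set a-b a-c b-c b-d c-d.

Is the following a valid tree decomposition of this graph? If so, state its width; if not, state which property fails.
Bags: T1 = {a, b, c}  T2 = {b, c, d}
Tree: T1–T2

Every vertex of G appears in some bag (union = {a, b, c, d}); every edge is covered by a bag; and for each vertex v the set of bags containing v is connected in the bag tree. The decomposition is therefore valid. The largest bag has 3 vertices, so the width is 2.

Yes; width 2.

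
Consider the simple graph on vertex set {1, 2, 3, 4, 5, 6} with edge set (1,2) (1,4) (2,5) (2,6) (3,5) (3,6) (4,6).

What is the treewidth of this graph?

A width-2 tree decomposition is:
Bags: B1 = {3, 5, 6}  B2 = {2, 5, 6}  B3 = {2, 4, 6}  B4 = {1, 2, 4}
Tree: B1–B2, B2–B3, B3–B4
The largest bag has 3 vertices, giving width 2; this decomposition certifies tw(G) ≤ 2. Since 3–5–2–6–3 is a cycle in G, G is not acyclic. Forests are exactly the graphs of treewidth ≤ 1, so tw(G) ≥ 2. Combining the bounds, tw(G) = 2.

2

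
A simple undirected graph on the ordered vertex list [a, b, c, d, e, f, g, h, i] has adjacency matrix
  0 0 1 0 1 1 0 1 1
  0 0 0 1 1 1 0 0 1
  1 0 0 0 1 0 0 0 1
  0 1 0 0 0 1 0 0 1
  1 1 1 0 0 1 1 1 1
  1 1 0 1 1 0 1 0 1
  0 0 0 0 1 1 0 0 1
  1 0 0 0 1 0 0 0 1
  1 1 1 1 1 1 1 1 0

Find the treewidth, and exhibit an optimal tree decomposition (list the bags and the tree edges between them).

Treewidth 3.
Bags: B1 = {b, e, f, i}  B2 = {e, f, g, i}  B3 = {a, e, f, i}  B4 = {a, c, e, i}  B5 = {b, d, f, i}  B6 = {a, e, h, i}
Tree: B1–B2, B2–B3, B3–B4, B1–B5, B3–B6

Each bag holds 4 vertices, so the decomposition has width 3, which upper-bounds the treewidth. For the lower bound, the 4 vertices {b, d, f, i} are pairwise adjacent, and any tree decomposition puts a clique entirely inside one bag — forcing width ≥ 3. Hence tw(G) = 3 exactly.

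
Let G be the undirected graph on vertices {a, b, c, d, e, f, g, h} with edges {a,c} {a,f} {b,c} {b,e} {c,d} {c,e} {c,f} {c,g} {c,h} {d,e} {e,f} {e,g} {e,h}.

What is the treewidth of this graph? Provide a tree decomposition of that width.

Treewidth 2.
One optimal decomposition is:
Bags: B1 = {c, e, f}  B2 = {b, c, e}  B3 = {a, c, f}  B4 = {c, d, e}  B5 = {c, e, g}  B6 = {c, e, h}
Tree: B1–B2, B1–B3, B2–B4, B4–B5, B4–B6

Every bag has size at most 3, so the width is 3 − 1 = 2 and tw(G) ≤ 2. Conversely, {c, d, e} is a clique of size 3, and the vertices of any clique must share a bag in every tree decomposition; so some bag has ≥ 3 vertices and tw(G) ≥ 2. Combining the bounds, tw(G) = 2.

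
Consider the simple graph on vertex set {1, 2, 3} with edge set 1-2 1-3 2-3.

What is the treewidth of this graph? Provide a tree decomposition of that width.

With just one bag of size 3, the width is 3 − 1 = 2, so tw(G) ≤ 2. On the other hand G contains the 3-clique {1, 2, 3}. A clique must lie in a single bag of any decomposition, so no decomposition can have width below 2. The upper and lower bounds meet at 2, so that is the treewidth.

Treewidth 2.
One optimal decomposition is:
Bags: B1 = {1, 2, 3}
Tree: (single bag)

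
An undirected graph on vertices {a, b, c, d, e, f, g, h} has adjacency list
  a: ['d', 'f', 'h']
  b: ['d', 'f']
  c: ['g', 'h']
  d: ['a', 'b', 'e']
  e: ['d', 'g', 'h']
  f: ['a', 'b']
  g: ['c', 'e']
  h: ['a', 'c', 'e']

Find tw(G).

A width-2 tree decomposition is:
Bags: B1 = {b, d, f}  B2 = {a, d, f}  B3 = {a, d, e}  B4 = {a, e, h}  B5 = {e, g, h}  B6 = {c, g, h}
Tree: B1–B2, B2–B3, B3–B4, B4–B5, B5–B6
Every bag has size at most 3, so the width is 3 − 1 = 2 and tw(G) ≤ 2. The edges b–f–a–d–b form a cycle, so G is not a tree and its treewidth is at least 2. Hence tw(G) = 2 exactly.

2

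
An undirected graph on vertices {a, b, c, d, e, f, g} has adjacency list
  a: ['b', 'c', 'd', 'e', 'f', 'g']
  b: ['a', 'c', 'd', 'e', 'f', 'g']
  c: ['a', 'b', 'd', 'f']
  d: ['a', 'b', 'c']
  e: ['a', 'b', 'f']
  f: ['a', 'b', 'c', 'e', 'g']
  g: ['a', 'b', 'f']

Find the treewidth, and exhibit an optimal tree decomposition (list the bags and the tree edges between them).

The largest bag has 4 vertices, giving width 3; this decomposition certifies tw(G) ≤ 3. On the other hand G contains the 4-clique {a, b, c, d}. A clique must lie in a single bag of any decomposition, so no decomposition can have width below 3. Hence tw(G) = 3 exactly.

Treewidth 3.
One such decomposition:
Bags: B1 = {a, b, c, f}  B2 = {a, b, e, f}  B3 = {a, b, f, g}  B4 = {a, b, c, d}
Tree: B1–B2, B1–B3, B1–B4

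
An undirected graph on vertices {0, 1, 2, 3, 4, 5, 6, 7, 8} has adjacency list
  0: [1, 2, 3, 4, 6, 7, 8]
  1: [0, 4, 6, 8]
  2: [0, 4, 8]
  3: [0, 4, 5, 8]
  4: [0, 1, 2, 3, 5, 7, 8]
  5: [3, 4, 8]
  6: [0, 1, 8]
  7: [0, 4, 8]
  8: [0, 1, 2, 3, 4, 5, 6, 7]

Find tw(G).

3

A width-3 tree decomposition is:
Bags: B1 = {3, 4, 5, 8}  B2 = {0, 3, 4, 8}  B3 = {0, 1, 4, 8}  B4 = {0, 2, 4, 8}  B5 = {0, 4, 7, 8}  B6 = {0, 1, 6, 8}
Tree: B1–B2, B2–B3, B2–B4, B2–B5, B3–B6
Every bag has size at most 4, so the width is 4 − 1 = 3 and tw(G) ≤ 3. Conversely, {0, 1, 4, 8} is a clique of size 4, and the vertices of any clique must share a bag in every tree decomposition; so some bag has ≥ 4 vertices and tw(G) ≥ 3. Therefore the treewidth is 3.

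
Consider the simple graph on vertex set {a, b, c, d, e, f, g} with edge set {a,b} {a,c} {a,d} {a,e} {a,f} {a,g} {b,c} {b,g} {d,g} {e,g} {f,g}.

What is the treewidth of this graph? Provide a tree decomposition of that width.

Every bag has size at most 3, so the width is 3 − 1 = 2 and tw(G) ≤ 2. Conversely, {a, d, g} is a clique of size 3, and the vertices of any clique must share a bag in every tree decomposition; so some bag has ≥ 3 vertices and tw(G) ≥ 2. Hence tw(G) = 2 exactly.

Treewidth 2.
One optimal decomposition is:
Bags: B1 = {a, d, g}  B2 = {a, b, g}  B3 = {a, e, g}  B4 = {a, b, c}  B5 = {a, f, g}
Tree: B1–B2, B1–B3, B2–B4, B3–B5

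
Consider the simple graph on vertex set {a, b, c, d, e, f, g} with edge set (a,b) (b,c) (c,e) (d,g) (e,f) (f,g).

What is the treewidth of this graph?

1

A width-1 tree decomposition is:
Bags: B1 = {d, g}  B2 = {f, g}  B3 = {e, f}  B4 = {c, e}  B5 = {b, c}  B6 = {a, b}
Tree: B1–B2, B2–B3, B3–B4, B4–B5, B5–B6
Every bag has size at most 2, so the width is 2 − 1 = 1 and tw(G) ≤ 1. G has an edge, so its treewidth is at least 1. Therefore the treewidth is 1.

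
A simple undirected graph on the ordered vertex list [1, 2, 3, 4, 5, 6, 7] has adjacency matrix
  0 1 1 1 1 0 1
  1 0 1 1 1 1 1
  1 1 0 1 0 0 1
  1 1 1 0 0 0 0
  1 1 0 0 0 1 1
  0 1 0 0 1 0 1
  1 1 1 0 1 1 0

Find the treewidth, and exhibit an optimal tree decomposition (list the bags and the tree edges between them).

Every bag has size at most 4, so the width is 4 − 1 = 3 and tw(G) ≤ 3. Conversely, {1, 2, 3, 4} is a clique of size 4, and the vertices of any clique must share a bag in every tree decomposition; so some bag has ≥ 4 vertices and tw(G) ≥ 3. Therefore the treewidth is 3.

Treewidth 3.
One such decomposition:
Bags: B1 = {1, 2, 3, 4}  B2 = {1, 2, 3, 7}  B3 = {1, 2, 5, 7}  B4 = {2, 5, 6, 7}
Tree: B1–B2, B2–B3, B3–B4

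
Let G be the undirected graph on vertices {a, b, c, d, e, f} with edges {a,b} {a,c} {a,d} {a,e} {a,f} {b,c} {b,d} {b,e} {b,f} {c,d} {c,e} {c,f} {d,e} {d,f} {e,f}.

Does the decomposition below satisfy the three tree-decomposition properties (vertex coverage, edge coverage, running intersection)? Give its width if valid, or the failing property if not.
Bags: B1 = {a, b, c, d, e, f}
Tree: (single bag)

Every vertex of G appears in some bag (union = {a, b, c, d, e, f}); every edge is covered by a bag; and for each vertex v the set of bags containing v is connected in the bag tree. The decomposition is therefore valid. The largest bag has 6 vertices, so the width is 5.

Yes; width 5.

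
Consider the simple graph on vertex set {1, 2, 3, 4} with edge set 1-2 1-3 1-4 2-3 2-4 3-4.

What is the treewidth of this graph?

3

A width-3 tree decomposition is:
Bags: B1 = {1, 2, 3, 4}
Tree: (single bag)
With just one bag of size 4, the width is 4 − 1 = 3, so tw(G) ≤ 3. For the lower bound, the 4 vertices {1, 2, 3, 4} are pairwise adjacent, and any tree decomposition puts a clique entirely inside one bag — forcing width ≥ 3. Hence tw(G) = 3 exactly.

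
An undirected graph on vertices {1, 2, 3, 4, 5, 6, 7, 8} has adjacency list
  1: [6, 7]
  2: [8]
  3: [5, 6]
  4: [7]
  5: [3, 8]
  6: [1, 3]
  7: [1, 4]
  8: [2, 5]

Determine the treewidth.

A width-1 tree decomposition is:
Bags: B1 = {2, 8}  B2 = {5, 8}  B3 = {3, 5}  B4 = {3, 6}  B5 = {1, 6}  B6 = {1, 7}  B7 = {4, 7}
Tree: B1–B2, B2–B3, B3–B4, B4–B5, B5–B6, B6–B7
Each bag holds 2 vertices, so the decomposition has width 1, which upper-bounds the treewidth. Any graph with an edge has treewidth ≥ 1, and G has the edge 2–8. Hence tw(G) = 1 exactly.

1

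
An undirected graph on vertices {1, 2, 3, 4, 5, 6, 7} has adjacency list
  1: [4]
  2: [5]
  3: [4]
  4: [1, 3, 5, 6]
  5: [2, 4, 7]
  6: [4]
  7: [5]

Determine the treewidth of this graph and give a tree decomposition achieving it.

Treewidth 1.
One optimal decomposition is:
Bags: B1 = {1, 4}  B2 = {3, 4}  B3 = {4, 5}  B4 = {2, 5}  B5 = {5, 7}  B6 = {4, 6}
Tree: B1–B2, B1–B3, B3–B4, B3–B5, B2–B6

The largest bag has 2 vertices, giving width 1; this decomposition certifies tw(G) ≤ 1. Any graph with an edge has treewidth ≥ 1, and G has the edge 1–4. Hence tw(G) = 1 exactly.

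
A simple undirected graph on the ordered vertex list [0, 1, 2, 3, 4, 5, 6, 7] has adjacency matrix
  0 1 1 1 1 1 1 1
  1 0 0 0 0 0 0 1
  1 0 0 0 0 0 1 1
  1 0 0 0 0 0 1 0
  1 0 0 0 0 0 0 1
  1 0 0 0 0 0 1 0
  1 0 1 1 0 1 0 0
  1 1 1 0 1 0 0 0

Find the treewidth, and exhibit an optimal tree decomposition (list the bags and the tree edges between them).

Treewidth 2.
One such decomposition:
Bags: B1 = {0, 2, 6}  B2 = {0, 2, 7}  B3 = {0, 5, 6}  B4 = {0, 3, 6}  B5 = {0, 1, 7}  B6 = {0, 4, 7}
Tree: B1–B2, B1–B3, B1–B4, B2–B5, B5–B6

Every bag has size at most 3, so the width is 3 − 1 = 2 and tw(G) ≤ 2. For the lower bound, the 3 vertices {0, 1, 7} are pairwise adjacent, and any tree decomposition puts a clique entirely inside one bag — forcing width ≥ 2. Hence tw(G) = 2 exactly.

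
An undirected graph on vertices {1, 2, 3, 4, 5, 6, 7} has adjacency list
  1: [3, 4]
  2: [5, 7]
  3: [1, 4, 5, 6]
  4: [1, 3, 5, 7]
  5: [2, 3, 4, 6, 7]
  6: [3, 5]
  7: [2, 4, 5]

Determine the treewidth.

A width-2 tree decomposition is:
Bags: B1 = {4, 5, 7}  B2 = {3, 4, 5}  B3 = {3, 5, 6}  B4 = {2, 5, 7}  B5 = {1, 3, 4}
Tree: B1–B2, B2–B3, B1–B4, B2–B5
Every bag has size at most 3, so the width is 3 − 1 = 2 and tw(G) ≤ 2. On the other hand G contains the 3-clique {1, 3, 4}. A clique must lie in a single bag of any decomposition, so no decomposition can have width below 2. Hence tw(G) = 2 exactly.

2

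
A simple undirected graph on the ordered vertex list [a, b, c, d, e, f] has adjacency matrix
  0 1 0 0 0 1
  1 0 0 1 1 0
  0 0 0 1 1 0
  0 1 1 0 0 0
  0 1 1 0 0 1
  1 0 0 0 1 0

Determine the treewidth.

A width-2 tree decomposition is:
Bags: B1 = {a, b, f}  B2 = {b, e, f}  B3 = {b, d, e}  B4 = {c, d, e}
Tree: B1–B2, B2–B3, B3–B4
Every bag has size at most 3, so the width is 3 − 1 = 2 and tw(G) ≤ 2. Since a–f–e–b–a is a cycle in G, G is not acyclic. Forests are exactly the graphs of treewidth ≤ 1, so tw(G) ≥ 2. The upper and lower bounds meet at 2, so that is the treewidth.

2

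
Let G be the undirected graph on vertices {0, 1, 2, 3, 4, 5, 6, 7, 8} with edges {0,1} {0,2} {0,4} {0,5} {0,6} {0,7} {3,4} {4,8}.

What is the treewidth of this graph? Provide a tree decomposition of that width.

Treewidth 1.
Bags: B1 = {0, 4}  B2 = {3, 4}  B3 = {0, 1}  B4 = {0, 5}  B5 = {4, 8}  B6 = {0, 6}  B7 = {0, 7}  B8 = {0, 2}
Tree: B1–B2, B1–B3, B3–B4, B2–B5, B4–B6, B3–B7, B1–B8

Every bag has size at most 2, so the width is 2 − 1 = 1 and tw(G) ≤ 1. Any graph with an edge has treewidth ≥ 1, and G has the edge 0–4. Therefore the treewidth is 1.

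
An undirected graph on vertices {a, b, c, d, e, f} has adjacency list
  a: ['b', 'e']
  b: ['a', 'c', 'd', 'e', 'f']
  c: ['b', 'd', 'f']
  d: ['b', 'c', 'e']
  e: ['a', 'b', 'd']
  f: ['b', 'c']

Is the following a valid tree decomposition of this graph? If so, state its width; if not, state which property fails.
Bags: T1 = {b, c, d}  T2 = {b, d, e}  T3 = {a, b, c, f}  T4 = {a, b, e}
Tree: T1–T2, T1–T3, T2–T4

No — bags containing vertex a are not connected in the tree.

A tree decomposition must satisfy three properties: every vertex lies in some bag; for every edge, both endpoints lie together in some bag; and for every vertex, the bags containing it form a connected subtree. Here bags containing vertex a are not connected in the tree, so the decomposition is invalid.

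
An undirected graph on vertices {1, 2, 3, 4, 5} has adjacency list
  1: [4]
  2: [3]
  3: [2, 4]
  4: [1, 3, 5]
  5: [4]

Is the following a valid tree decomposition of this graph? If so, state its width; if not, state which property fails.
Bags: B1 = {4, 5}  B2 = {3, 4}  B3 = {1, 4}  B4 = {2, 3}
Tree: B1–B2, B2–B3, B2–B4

Yes; width 1.

Every vertex of G appears in some bag (union = {1, 2, 3, 4, 5}); every edge is covered by a bag; and for each vertex v the set of bags containing v is connected in the bag tree. The decomposition is therefore valid. The largest bag has 2 vertices, so the width is 1.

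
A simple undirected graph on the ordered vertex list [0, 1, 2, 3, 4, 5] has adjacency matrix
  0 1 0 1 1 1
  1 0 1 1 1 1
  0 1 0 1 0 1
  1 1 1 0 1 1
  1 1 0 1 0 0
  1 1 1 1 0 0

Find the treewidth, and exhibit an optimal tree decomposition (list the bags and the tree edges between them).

Treewidth 3.
Bags: B1 = {0, 1, 3, 4}  B2 = {0, 1, 3, 5}  B3 = {1, 2, 3, 5}
Tree: B1–B2, B2–B3

The largest bag has 4 vertices, giving width 3; this decomposition certifies tw(G) ≤ 3. For the lower bound, the 4 vertices {0, 1, 3, 4} are pairwise adjacent, and any tree decomposition puts a clique entirely inside one bag — forcing width ≥ 3. Combining the bounds, tw(G) = 3.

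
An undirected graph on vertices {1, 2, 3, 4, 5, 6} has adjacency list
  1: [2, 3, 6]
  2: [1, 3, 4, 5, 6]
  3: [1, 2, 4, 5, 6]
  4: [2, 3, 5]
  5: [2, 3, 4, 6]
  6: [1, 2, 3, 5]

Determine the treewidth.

A width-3 tree decomposition is:
Bags: B1 = {2, 3, 5, 6}  B2 = {2, 3, 4, 5}  B3 = {1, 2, 3, 6}
Tree: B1–B2, B1–B3
Every bag has size at most 4, so the width is 4 − 1 = 3 and tw(G) ≤ 3. On the other hand G contains the 4-clique {1, 2, 3, 6}. A clique must lie in a single bag of any decomposition, so no decomposition can have width below 3. The upper and lower bounds meet at 3, so that is the treewidth.

3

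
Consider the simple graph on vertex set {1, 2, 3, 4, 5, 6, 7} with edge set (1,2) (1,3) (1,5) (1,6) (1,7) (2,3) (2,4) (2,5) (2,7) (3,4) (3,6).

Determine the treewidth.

2

A width-2 tree decomposition is:
Bags: B1 = {1, 2, 5}  B2 = {1, 2, 3}  B3 = {1, 2, 7}  B4 = {1, 3, 6}  B5 = {2, 3, 4}
Tree: B1–B2, B1–B3, B2–B4, B2–B5
The largest bag has 3 vertices, giving width 2; this decomposition certifies tw(G) ≤ 2. Conversely, {1, 2, 3} is a clique of size 3, and the vertices of any clique must share a bag in every tree decomposition; so some bag has ≥ 3 vertices and tw(G) ≥ 2. Therefore the treewidth is 2.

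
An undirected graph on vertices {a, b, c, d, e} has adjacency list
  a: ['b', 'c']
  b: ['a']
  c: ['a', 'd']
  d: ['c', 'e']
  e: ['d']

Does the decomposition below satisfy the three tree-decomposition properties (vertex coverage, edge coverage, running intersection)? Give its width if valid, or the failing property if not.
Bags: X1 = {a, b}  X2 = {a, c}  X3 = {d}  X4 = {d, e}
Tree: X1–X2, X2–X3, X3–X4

A tree decomposition must satisfy three properties: every vertex lies in some bag; for every edge, both endpoints lie together in some bag; and for every vertex, the bags containing it form a connected subtree. Here edge (c,d) lies in no bag, so the decomposition is invalid.

No — edge (c,d) lies in no bag.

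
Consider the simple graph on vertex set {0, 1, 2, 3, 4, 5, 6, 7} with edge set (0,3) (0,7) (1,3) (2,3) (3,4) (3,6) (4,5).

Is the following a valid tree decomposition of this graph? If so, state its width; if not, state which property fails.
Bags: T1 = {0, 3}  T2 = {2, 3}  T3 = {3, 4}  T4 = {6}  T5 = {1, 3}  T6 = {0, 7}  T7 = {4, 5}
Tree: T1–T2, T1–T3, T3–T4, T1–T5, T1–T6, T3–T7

A tree decomposition must satisfy three properties: every vertex lies in some bag; for every edge, both endpoints lie together in some bag; and for every vertex, the bags containing it form a connected subtree. Here edge (3,6) lies in no bag, so the decomposition is invalid.

No — edge (3,6) lies in no bag.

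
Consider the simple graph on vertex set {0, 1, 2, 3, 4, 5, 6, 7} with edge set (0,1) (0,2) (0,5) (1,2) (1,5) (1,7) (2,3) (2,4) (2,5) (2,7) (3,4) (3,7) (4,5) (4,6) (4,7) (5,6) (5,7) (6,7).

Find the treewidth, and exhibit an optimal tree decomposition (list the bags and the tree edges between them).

Treewidth 3.
Bags: B1 = {2, 4, 5, 7}  B2 = {1, 2, 5, 7}  B3 = {4, 5, 6, 7}  B4 = {2, 3, 4, 7}  B5 = {0, 1, 2, 5}
Tree: B1–B2, B1–B3, B1–B4, B2–B5

Every bag has size at most 4, so the width is 4 − 1 = 3 and tw(G) ≤ 3. On the other hand G contains the 4-clique {2, 3, 4, 7}. A clique must lie in a single bag of any decomposition, so no decomposition can have width below 3. The upper and lower bounds meet at 3, so that is the treewidth.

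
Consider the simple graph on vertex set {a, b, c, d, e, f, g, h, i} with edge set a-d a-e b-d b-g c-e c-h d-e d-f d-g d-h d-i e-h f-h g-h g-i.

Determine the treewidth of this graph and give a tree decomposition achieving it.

The largest bag has 3 vertices, giving width 2; this decomposition certifies tw(G) ≤ 2. For the lower bound, the 3 vertices {d, g, h} are pairwise adjacent, and any tree decomposition puts a clique entirely inside one bag — forcing width ≥ 2. Therefore the treewidth is 2.

Treewidth 2.
One optimal decomposition is:
Bags: B1 = {c, e, h}  B2 = {d, e, h}  B3 = {d, f, h}  B4 = {d, g, h}  B5 = {d, g, i}  B6 = {a, d, e}  B7 = {b, d, g}
Tree: B1–B2, B2–B3, B3–B4, B4–B5, B2–B6, B5–B7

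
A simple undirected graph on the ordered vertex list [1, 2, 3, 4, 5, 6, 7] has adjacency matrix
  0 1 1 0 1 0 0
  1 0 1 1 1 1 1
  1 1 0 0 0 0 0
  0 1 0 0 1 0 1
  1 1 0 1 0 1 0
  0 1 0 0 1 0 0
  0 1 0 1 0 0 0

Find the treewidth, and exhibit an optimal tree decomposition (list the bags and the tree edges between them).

Every bag has size at most 3, so the width is 3 − 1 = 2 and tw(G) ≤ 2. Conversely, {1, 2, 3} is a clique of size 3, and the vertices of any clique must share a bag in every tree decomposition; so some bag has ≥ 3 vertices and tw(G) ≥ 2. Combining the bounds, tw(G) = 2.

Treewidth 2.
One such decomposition:
Bags: B1 = {2, 4, 5}  B2 = {2, 4, 7}  B3 = {1, 2, 5}  B4 = {2, 5, 6}  B5 = {1, 2, 3}
Tree: B1–B2, B1–B3, B3–B4, B3–B5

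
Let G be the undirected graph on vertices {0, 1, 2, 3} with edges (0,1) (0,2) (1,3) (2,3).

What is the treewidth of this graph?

2

A width-2 tree decomposition is:
Bags: B1 = {1, 2, 3}  B2 = {0, 1, 2}
Tree: B1–B2
Each bag holds 3 vertices, so the decomposition has width 2, which upper-bounds the treewidth. For the lower bound, G contains the cycle 1–3–2–0–1, so G is not a forest; only forests have treewidth ≤ 1, hence tw(G) ≥ 2. Hence tw(G) = 2 exactly.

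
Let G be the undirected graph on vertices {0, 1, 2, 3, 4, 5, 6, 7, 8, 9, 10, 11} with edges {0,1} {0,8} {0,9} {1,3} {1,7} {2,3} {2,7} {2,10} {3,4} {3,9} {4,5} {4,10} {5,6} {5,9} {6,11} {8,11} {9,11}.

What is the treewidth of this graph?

A width-3 tree decomposition is:
Bags: B1 = {1, 2, 7, 10}  B2 = {1, 2, 3, 10}  B3 = {1, 3, 4, 10}  B4 = {0, 1, 3, 4}  B5 = {0, 3, 4, 9}  B6 = {0, 4, 5, 9}  B7 = {0, 5, 8, 9}  B8 = {5, 8, 9, 11}  B9 = {5, 6, 8, 11}
Tree: B1–B2, B2–B3, B3–B4, B4–B5, B5–B6, B6–B7, B7–B8, B8–B9
Every bag has size at most 4, so the width is 4 − 1 = 3 and tw(G) ≤ 3. For the lower bound: the 4 vertex sets {2,7,10}, {1}, {3}, {0,4,5,9} are disjoint, each induces a connected subgraph, and every pair is joined by at least one edge of G. Contracting each set to a single vertex therefore yields K_{4} as a minor, and since treewidth is minor-monotone, tw(G) ≥ tw(K_{4}) = 3. Hence tw(G) = 3 exactly.

3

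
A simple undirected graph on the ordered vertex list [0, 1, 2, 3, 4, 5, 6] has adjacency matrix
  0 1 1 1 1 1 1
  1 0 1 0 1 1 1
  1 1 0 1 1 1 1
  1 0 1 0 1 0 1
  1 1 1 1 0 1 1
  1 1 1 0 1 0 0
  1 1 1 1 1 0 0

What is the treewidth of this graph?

A width-4 tree decomposition is:
Bags: B1 = {0, 1, 2, 4, 6}  B2 = {0, 2, 3, 4, 6}  B3 = {0, 1, 2, 4, 5}
Tree: B1–B2, B1–B3
Each bag holds 5 vertices, so the decomposition has width 4, which upper-bounds the treewidth. On the other hand G contains the 5-clique {0, 1, 2, 4, 5}. A clique must lie in a single bag of any decomposition, so no decomposition can have width below 4. The upper and lower bounds meet at 4, so that is the treewidth.

4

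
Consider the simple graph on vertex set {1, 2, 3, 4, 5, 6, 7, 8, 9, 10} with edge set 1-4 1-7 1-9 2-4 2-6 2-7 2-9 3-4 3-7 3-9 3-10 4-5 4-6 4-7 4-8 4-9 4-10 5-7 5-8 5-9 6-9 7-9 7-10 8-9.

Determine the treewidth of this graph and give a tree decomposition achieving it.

Treewidth 3.
Bags: B1 = {2, 4, 6, 9}  B2 = {2, 4, 7, 9}  B3 = {1, 4, 7, 9}  B4 = {4, 5, 7, 9}  B5 = {3, 4, 7, 9}  B6 = {4, 5, 8, 9}  B7 = {3, 4, 7, 10}
Tree: B1–B2, B2–B3, B3–B4, B3–B5, B4–B6, B5–B7

Each bag holds 4 vertices, so the decomposition has width 3, which upper-bounds the treewidth. For the lower bound, the 4 vertices {4, 5, 8, 9} are pairwise adjacent, and any tree decomposition puts a clique entirely inside one bag — forcing width ≥ 3. Combining the bounds, tw(G) = 3.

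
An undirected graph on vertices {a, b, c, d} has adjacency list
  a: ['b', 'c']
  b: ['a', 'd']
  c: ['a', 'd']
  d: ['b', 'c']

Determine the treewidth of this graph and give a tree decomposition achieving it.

Each bag holds 3 vertices, so the decomposition has width 2, which upper-bounds the treewidth. For the lower bound, G contains the cycle a–b–d–c–a, so G is not a forest; only forests have treewidth ≤ 1, hence tw(G) ≥ 2. Combining the bounds, tw(G) = 2.

Treewidth 2.
Bags: B1 = {a, b, d}  B2 = {a, c, d}
Tree: B1–B2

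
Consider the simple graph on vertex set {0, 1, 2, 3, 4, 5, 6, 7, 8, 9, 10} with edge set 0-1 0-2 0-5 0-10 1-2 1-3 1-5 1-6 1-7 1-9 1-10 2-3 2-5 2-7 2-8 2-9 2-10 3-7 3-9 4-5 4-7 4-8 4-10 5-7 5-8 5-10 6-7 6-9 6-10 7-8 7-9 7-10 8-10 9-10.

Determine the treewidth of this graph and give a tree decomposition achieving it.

Treewidth 4.
Bags: B1 = {1, 2, 5, 7, 10}  B2 = {1, 2, 7, 9, 10}  B3 = {1, 2, 3, 7, 9}  B4 = {1, 6, 7, 9, 10}  B5 = {0, 1, 2, 5, 10}  B6 = {2, 5, 7, 8, 10}  B7 = {4, 5, 7, 8, 10}
Tree: B1–B2, B2–B3, B2–B4, B1–B5, B1–B6, B6–B7

Each bag holds 5 vertices, so the decomposition has width 4, which upper-bounds the treewidth. For the lower bound, the 5 vertices {0, 1, 2, 5, 10} are pairwise adjacent, and any tree decomposition puts a clique entirely inside one bag — forcing width ≥ 4. Combining the bounds, tw(G) = 4.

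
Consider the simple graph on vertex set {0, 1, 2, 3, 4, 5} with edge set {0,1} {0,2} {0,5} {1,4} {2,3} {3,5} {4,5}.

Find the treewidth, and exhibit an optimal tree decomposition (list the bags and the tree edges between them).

The largest bag has 3 vertices, giving width 2; this decomposition certifies tw(G) ≤ 2. Since 4–1–0–5–4 is a cycle in G, G is not acyclic. Forests are exactly the graphs of treewidth ≤ 1, so tw(G) ≥ 2. The upper and lower bounds meet at 2, so that is the treewidth.

Treewidth 2.
One optimal decomposition is:
Bags: B1 = {1, 4, 5}  B2 = {0, 1, 5}  B3 = {0, 3, 5}  B4 = {0, 2, 3}
Tree: B1–B2, B2–B3, B3–B4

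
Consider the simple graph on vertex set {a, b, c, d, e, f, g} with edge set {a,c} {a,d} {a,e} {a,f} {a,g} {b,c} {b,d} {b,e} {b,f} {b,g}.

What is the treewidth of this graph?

A width-2 tree decomposition is:
Bags: B1 = {a, b, e}  B2 = {a, b, c}  B3 = {a, b, g}  B4 = {a, b, d}  B5 = {a, b, f}
Tree: B1–B2, B2–B3, B3–B4, B4–B5
The largest bag has 3 vertices, giving width 2; this decomposition certifies tw(G) ≤ 2. Since a–e–b–c–a is a cycle in G, G is not acyclic. Forests are exactly the graphs of treewidth ≤ 1, so tw(G) ≥ 2. Hence tw(G) = 2 exactly.

2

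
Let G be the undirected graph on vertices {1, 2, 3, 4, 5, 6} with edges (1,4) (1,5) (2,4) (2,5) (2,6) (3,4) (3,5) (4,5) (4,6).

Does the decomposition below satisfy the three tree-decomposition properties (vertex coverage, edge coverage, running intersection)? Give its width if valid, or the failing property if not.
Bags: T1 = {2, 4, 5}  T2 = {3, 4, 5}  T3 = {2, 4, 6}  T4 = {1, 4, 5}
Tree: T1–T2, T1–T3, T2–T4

Yes; width 2.

Checking the three conditions: (i) the bags cover all of {1, 2, 3, 4, 5, 6}; (ii) for each edge, some bag contains both endpoints; (iii) the bags containing any fixed vertex form a subtree. All hold, so the decomposition is valid with width 3 − 1 = 2.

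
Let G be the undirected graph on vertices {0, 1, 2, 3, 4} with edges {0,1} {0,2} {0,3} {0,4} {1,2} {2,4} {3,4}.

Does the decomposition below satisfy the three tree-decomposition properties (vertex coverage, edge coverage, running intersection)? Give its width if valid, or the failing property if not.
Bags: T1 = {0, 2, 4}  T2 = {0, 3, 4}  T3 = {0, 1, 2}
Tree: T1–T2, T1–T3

Checking the three conditions: (i) the bags cover all of {0, 1, 2, 3, 4}; (ii) for each edge, some bag contains both endpoints; (iii) the bags containing any fixed vertex form a subtree. All hold, so the decomposition is valid with width 3 − 1 = 2.

Yes; width 2.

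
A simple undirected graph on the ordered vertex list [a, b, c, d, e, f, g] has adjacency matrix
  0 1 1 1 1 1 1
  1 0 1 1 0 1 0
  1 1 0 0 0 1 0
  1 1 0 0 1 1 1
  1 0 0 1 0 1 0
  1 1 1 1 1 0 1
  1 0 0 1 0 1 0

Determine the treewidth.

A width-3 tree decomposition is:
Bags: B1 = {a, b, d, f}  B2 = {a, d, f, g}  B3 = {a, b, c, f}  B4 = {a, d, e, f}
Tree: B1–B2, B1–B3, B1–B4
Every bag has size at most 4, so the width is 4 − 1 = 3 and tw(G) ≤ 3. On the other hand G contains the 4-clique {a, d, f, g}. A clique must lie in a single bag of any decomposition, so no decomposition can have width below 3. Therefore the treewidth is 3.

3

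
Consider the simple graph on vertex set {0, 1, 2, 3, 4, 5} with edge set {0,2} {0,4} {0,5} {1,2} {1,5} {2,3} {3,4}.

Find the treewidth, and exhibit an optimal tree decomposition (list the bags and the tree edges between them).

Every bag has size at most 3, so the width is 3 − 1 = 2 and tw(G) ≤ 2. For the lower bound, G contains the cycle 1–5–0–2–1, so G is not a forest; only forests have treewidth ≤ 1, hence tw(G) ≥ 2. The upper and lower bounds meet at 2, so that is the treewidth.

Treewidth 2.
One such decomposition:
Bags: B1 = {1, 2, 5}  B2 = {0, 2, 5}  B3 = {0, 2, 3}  B4 = {0, 3, 4}
Tree: B1–B2, B2–B3, B3–B4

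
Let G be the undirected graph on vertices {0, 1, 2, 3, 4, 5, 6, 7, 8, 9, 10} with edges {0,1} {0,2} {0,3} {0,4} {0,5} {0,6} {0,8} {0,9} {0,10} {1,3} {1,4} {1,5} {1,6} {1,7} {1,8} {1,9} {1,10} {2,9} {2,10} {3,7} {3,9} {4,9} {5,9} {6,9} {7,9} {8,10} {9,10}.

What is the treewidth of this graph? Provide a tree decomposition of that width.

The largest bag has 4 vertices, giving width 3; this decomposition certifies tw(G) ≤ 3. On the other hand G contains the 4-clique {0, 1, 8, 10}. A clique must lie in a single bag of any decomposition, so no decomposition can have width below 3. The upper and lower bounds meet at 3, so that is the treewidth.

Treewidth 3.
One optimal decomposition is:
Bags: B1 = {0, 1, 9, 10}  B2 = {0, 1, 5, 9}  B3 = {0, 1, 3, 9}  B4 = {0, 1, 8, 10}  B5 = {0, 1, 4, 9}  B6 = {0, 2, 9, 10}  B7 = {1, 3, 7, 9}  B8 = {0, 1, 6, 9}
Tree: B1–B2, B1–B3, B1–B4, B2–B5, B1–B6, B3–B7, B2–B8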